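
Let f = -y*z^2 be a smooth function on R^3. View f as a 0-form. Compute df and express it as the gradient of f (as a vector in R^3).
df = (0) dx + (-z^2) dy + (-2*y*z) dz; grad f = (0, -z^2, -2*y*z)

For a 0-form f, d f = (∂f/∂x) dx + (∂f/∂y) dy + (∂f/∂z) dz. The components of the vector representation are exactly the entries of grad f in Cartesian coordinates:
  ∂f/∂x = 0
  ∂f/∂y = -z^2
  ∂f/∂z = -2*y*z.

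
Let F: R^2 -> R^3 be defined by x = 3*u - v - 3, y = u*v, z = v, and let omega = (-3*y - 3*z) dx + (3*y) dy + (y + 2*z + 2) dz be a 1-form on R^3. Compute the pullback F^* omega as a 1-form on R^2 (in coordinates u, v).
F^* omega = (3*v*(u*v - 3*u - 3)) du + (3*u^2*v + 4*u*v + 5*v + 2) dv

Using F^*(f dg) = (f ∘ F) d(g ∘ F), substitute each coordinate x_i by F_i(u, v) in f_i, and replace dx_i by d F_i = (∂F_i/∂u) du + (∂F_i/∂v) dv.
  For the x component: f_1(F) = 3*v*(-u - 1); d F_1 = (3) du + (-1) dv
  For the y component: f_2(F) = 3*u*v; d F_2 = (v) du + (u) dv
  For the z component: f_3(F) = u*v + 2*v + 2; d F_3 = (0) du + (1) dv
Combining and collecting du, dv coefficients:
  coeff of du: 3*v*(u*v - 3*u - 3)
  coeff of dv: 3*u^2*v + 4*u*v + 5*v + 2
F^* omega = (3*v*(u*v - 3*u - 3)) du + (3*u^2*v + 4*u*v + 5*v + 2) dv.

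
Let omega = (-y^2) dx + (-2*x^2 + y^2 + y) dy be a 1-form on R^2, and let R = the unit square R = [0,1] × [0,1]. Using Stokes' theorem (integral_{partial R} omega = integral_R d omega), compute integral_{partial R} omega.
integral_(partial R) omega = -1

Stokes: integral_partial_R omega = integral_R d omega with d omega = (∂Q/∂x - ∂P/∂y) dx ∧ dy.
  ∂Q/∂x = -4*x
  ∂P/∂y = -2*y
  integrand = ∂Q/∂x - ∂P/∂y = -4*x + 2*y.
Integrating over R: integral_0^1 integral_0^1 (-4*x + 2*y) dx dy = -1.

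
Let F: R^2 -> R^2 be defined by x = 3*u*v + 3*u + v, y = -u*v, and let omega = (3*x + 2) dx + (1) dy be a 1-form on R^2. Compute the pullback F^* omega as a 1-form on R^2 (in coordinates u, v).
F^* omega = (27*u*v^2 + 54*u*v + 27*u + 9*v^2 + 14*v + 6) du + (27*u^2*v + 27*u^2 + 18*u*v + 14*u + 3*v + 2) dv

Using F^*(f dg) = (f ∘ F) d(g ∘ F), substitute each coordinate x_i by F_i(u, v) in f_i, and replace dx_i by d F_i = (∂F_i/∂u) du + (∂F_i/∂v) dv.
  For the x component: f_1(F) = 9*u*v + 9*u + 3*v + 2; d F_1 = (3*v + 3) du + (3*u + 1) dv
  For the y component: f_2(F) = 1; d F_2 = (-v) du + (-u) dv
Combining and collecting du, dv coefficients:
  coeff of du: 27*u*v^2 + 54*u*v + 27*u + 9*v^2 + 14*v + 6
  coeff of dv: 27*u^2*v + 27*u^2 + 18*u*v + 14*u + 3*v + 2
F^* omega = (27*u*v^2 + 54*u*v + 27*u + 9*v^2 + 14*v + 6) du + (27*u^2*v + 27*u^2 + 18*u*v + 14*u + 3*v + 2) dv.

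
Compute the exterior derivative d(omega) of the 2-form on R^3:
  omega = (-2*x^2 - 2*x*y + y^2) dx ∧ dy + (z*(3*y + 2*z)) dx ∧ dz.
d(omega) = (-3*z) dx ∧ dy ∧ dz

For a 2-form omega = sum_{i<j} g_{ij} dx_i ∧ dx_j, the exterior derivative is
  d(omega) = sum_{i<j} d(g_{ij}) ∧ dx_i ∧ dx_j = sum_{i<j, k} (∂g_{ij}/∂x_k) dx_k ∧ dx_i ∧ dx_j.
Expand each term, using dx_k ∧ dx_i ∧ dx_j = sgn(permutation) dx_{(a)} ∧ dx_{(b)} ∧ dx_{(c)} with (a < b < c) sorted:
  d(z*(3*y + 2*z)) includes (∂/∂y)(z*(3*y + 2*z)) dy = (3*z) dy, which multiplied by dx ∧ dz gives (-3*z) dx ∧ dy ∧ dz
Collecting like 3-forms: d(omega) = (-3*z) dx ∧ dy ∧ dz.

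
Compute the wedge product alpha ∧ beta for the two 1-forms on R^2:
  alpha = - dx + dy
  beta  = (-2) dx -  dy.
alpha ∧ beta = (3) dx ∧ dy

Distribute the wedge, using dx_i ∧ dx_j = -dx_j ∧ dx_i and dx_i ∧ dx_i = 0. For each pair (i, j) with i < j, the coefficient of dx_i ∧ dx_j in alpha ∧ beta is (alpha_i * beta_j - alpha_j * beta_i). Collecting: alpha ∧ beta = (3) dx ∧ dy.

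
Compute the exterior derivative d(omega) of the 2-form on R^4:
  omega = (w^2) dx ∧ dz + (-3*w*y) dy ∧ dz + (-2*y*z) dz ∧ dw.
d(omega) = (2*w) dx ∧ dz ∧ dw + (-3*y - 2*z) dy ∧ dz ∧ dw

For a 2-form omega = sum_{i<j} g_{ij} dx_i ∧ dx_j, the exterior derivative is
  d(omega) = sum_{i<j} d(g_{ij}) ∧ dx_i ∧ dx_j = sum_{i<j, k} (∂g_{ij}/∂x_k) dx_k ∧ dx_i ∧ dx_j.
Expand each term, using dx_k ∧ dx_i ∧ dx_j = sgn(permutation) dx_{(a)} ∧ dx_{(b)} ∧ dx_{(c)} with (a < b < c) sorted:
  d(w^2) includes (∂/∂w)(w^2) dw = (2*w) dw, which multiplied by dx ∧ dz gives (2*w) dx ∧ dz ∧ dw
  d(-3*w*y) includes (∂/∂w)(-3*w*y) dw = (-3*y) dw, which multiplied by dy ∧ dz gives (-3*y) dy ∧ dz ∧ dw
  d(-2*y*z) includes (∂/∂y)(-2*y*z) dy = (-2*z) dy, which multiplied by dz ∧ dw gives (-2*z) dy ∧ dz ∧ dw
Collecting like 3-forms: d(omega) = (2*w) dx ∧ dz ∧ dw + (-3*y - 2*z) dy ∧ dz ∧ dw.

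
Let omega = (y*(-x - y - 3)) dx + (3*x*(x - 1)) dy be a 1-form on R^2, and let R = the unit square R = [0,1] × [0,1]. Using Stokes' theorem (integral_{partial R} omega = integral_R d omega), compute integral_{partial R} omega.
integral_(partial R) omega = 9/2

Stokes: integral_partial_R omega = integral_R d omega with d omega = (∂Q/∂x - ∂P/∂y) dx ∧ dy.
  ∂Q/∂x = 6*x - 3
  ∂P/∂y = -x - 2*y - 3
  integrand = ∂Q/∂x - ∂P/∂y = 7*x + 2*y.
Integrating over R: integral_0^1 integral_0^1 (7*x + 2*y) dx dy = 9/2.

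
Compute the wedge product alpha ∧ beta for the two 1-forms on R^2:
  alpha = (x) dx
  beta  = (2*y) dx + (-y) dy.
alpha ∧ beta = (-x*y) dx ∧ dy

Distribute the wedge, using dx_i ∧ dx_j = -dx_j ∧ dx_i and dx_i ∧ dx_i = 0. For each pair (i, j) with i < j, the coefficient of dx_i ∧ dx_j in alpha ∧ beta is (alpha_i * beta_j - alpha_j * beta_i). Collecting: alpha ∧ beta = (-x*y) dx ∧ dy.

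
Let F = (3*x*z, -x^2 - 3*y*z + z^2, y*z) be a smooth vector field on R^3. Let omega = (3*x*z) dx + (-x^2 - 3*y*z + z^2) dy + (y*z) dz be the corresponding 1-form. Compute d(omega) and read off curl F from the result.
d(omega) = (3*y - z) dy ∧ dz + (3*x) dz ∧ dx + (-2*x) dx ∧ dy; curl F = (3*y - z, 3*x, -2*x)

d omega = sum_{i<j} (∂f_j/∂x_i - ∂f_i/∂x_j) dx_i ∧ dx_j. Under the identification (dy ∧ dz, dz ∧ dx, dx ∧ dy) ↔ (e_x, e_y, e_z), the coefficients are exactly the components of curl F. Compute:
  ∂R/∂y - ∂Q/∂z = (z) - (-3*y + 2*z) = 3*y - z
  ∂P/∂z - ∂R/∂x = (3*x) - (0) = 3*x
  ∂Q/∂x - ∂P/∂y = (-2*x) - (0) = -2*x.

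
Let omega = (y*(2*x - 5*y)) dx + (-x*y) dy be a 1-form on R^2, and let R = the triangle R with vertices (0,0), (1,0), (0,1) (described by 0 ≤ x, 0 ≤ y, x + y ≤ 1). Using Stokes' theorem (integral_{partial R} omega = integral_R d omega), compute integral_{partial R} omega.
integral_(partial R) omega = 7/6

Stokes: integral_partial_R omega = integral_R d omega with d omega = (∂Q/∂x - ∂P/∂y) dx ∧ dy.
  ∂Q/∂x = -y
  ∂P/∂y = 2*x - 10*y
  integrand = ∂Q/∂x - ∂P/∂y = -2*x + 9*y.
Integrating over R: integral_0^1 integral_0^{1-x} (-2*x + 9*y) dy dx = 7/6.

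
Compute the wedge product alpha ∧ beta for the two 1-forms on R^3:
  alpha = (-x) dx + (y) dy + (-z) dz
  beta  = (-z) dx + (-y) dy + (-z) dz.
alpha ∧ beta = (y*(x + z)) dx ∧ dy + (z*(x - z)) dx ∧ dz + (-2*y*z) dy ∧ dz

Distribute the wedge, using dx_i ∧ dx_j = -dx_j ∧ dx_i and dx_i ∧ dx_i = 0. For each pair (i, j) with i < j, the coefficient of dx_i ∧ dx_j in alpha ∧ beta is (alpha_i * beta_j - alpha_j * beta_i). Collecting: alpha ∧ beta = (y*(x + z)) dx ∧ dy + (z*(x - z)) dx ∧ dz + (-2*y*z) dy ∧ dz.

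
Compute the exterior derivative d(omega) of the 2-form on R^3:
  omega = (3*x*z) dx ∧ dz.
d(omega) = 0

For a 2-form omega = sum_{i<j} g_{ij} dx_i ∧ dx_j, the exterior derivative is
  d(omega) = sum_{i<j} d(g_{ij}) ∧ dx_i ∧ dx_j = sum_{i<j, k} (∂g_{ij}/∂x_k) dx_k ∧ dx_i ∧ dx_j.
Expand each term, using dx_k ∧ dx_i ∧ dx_j = sgn(permutation) dx_{(a)} ∧ dx_{(b)} ∧ dx_{(c)} with (a < b < c) sorted:

Collecting like 3-forms: d(omega) = 0.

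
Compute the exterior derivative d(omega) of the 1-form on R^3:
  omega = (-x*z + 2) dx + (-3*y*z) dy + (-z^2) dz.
d(omega) = (x) dx ∧ dz + (3*y) dy ∧ dz

For a 1-form omega = sum_i f_i dx_i, the exterior derivative is
  d(omega) = sum_{i < j} (∂f_j/∂x_i - ∂f_i/∂x_j) dx_i ∧ dx_j.
  coefficient of dx ∧ dz: ∂f_3/∂x - ∂f_1/∂z = ∂(-z^2)/∂x - ∂(-x*z + 2)/∂z = x
  coefficient of dy ∧ dz: ∂f_3/∂y - ∂f_2/∂z = ∂(-z^2)/∂y - ∂(-3*y*z)/∂z = 3*y
Assembling: d(omega) = (x) dx ∧ dz + (3*y) dy ∧ dz.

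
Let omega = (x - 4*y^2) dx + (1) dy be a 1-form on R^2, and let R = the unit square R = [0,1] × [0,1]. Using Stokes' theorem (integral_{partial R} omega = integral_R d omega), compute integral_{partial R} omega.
integral_(partial R) omega = 4

Stokes: integral_partial_R omega = integral_R d omega with d omega = (∂Q/∂x - ∂P/∂y) dx ∧ dy.
  ∂Q/∂x = 0
  ∂P/∂y = -8*y
  integrand = ∂Q/∂x - ∂P/∂y = 8*y.
Integrating over R: integral_0^1 integral_0^1 (8*y) dx dy = 4.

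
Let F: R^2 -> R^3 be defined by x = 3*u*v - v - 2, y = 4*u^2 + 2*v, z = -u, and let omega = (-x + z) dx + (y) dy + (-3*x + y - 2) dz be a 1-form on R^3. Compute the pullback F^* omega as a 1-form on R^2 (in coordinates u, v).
F^* omega = (32*u^3 - 4*u^2 - 9*u*v^2 + 22*u*v + 3*v^2 + v - 4) du + (-9*u^2*v + 5*u^2 + 6*u*v + 7*u + 3*v - 2) dv

Using F^*(f dg) = (f ∘ F) d(g ∘ F), substitute each coordinate x_i by F_i(u, v) in f_i, and replace dx_i by d F_i = (∂F_i/∂u) du + (∂F_i/∂v) dv.
  For the x component: f_1(F) = -3*u*v - u + v + 2; d F_1 = (3*v) du + (3*u - 1) dv
  For the y component: f_2(F) = 4*u^2 + 2*v; d F_2 = (8*u) du + (2) dv
  For the z component: f_3(F) = 4*u^2 - 9*u*v + 5*v + 4; d F_3 = (-1) du + (0) dv
Combining and collecting du, dv coefficients:
  coeff of du: 32*u^3 - 4*u^2 - 9*u*v^2 + 22*u*v + 3*v^2 + v - 4
  coeff of dv: -9*u^2*v + 5*u^2 + 6*u*v + 7*u + 3*v - 2
F^* omega = (32*u^3 - 4*u^2 - 9*u*v^2 + 22*u*v + 3*v^2 + v - 4) du + (-9*u^2*v + 5*u^2 + 6*u*v + 7*u + 3*v - 2) dv.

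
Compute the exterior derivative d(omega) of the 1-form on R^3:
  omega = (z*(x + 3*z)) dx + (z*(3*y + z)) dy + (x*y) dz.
d(omega) = (-x + y - 6*z) dx ∧ dz + (x - 3*y - 2*z) dy ∧ dz

For a 1-form omega = sum_i f_i dx_i, the exterior derivative is
  d(omega) = sum_{i < j} (∂f_j/∂x_i - ∂f_i/∂x_j) dx_i ∧ dx_j.
  coefficient of dx ∧ dz: ∂f_3/∂x - ∂f_1/∂z = ∂(x*y)/∂x - ∂(z*(x + 3*z))/∂z = -x + y - 6*z
  coefficient of dy ∧ dz: ∂f_3/∂y - ∂f_2/∂z = ∂(x*y)/∂y - ∂(z*(3*y + z))/∂z = x - 3*y - 2*z
Assembling: d(omega) = (-x + y - 6*z) dx ∧ dz + (x - 3*y - 2*z) dy ∧ dz.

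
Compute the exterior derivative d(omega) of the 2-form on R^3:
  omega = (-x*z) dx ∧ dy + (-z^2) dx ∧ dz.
d(omega) = (-x) dx ∧ dy ∧ dz

For a 2-form omega = sum_{i<j} g_{ij} dx_i ∧ dx_j, the exterior derivative is
  d(omega) = sum_{i<j} d(g_{ij}) ∧ dx_i ∧ dx_j = sum_{i<j, k} (∂g_{ij}/∂x_k) dx_k ∧ dx_i ∧ dx_j.
Expand each term, using dx_k ∧ dx_i ∧ dx_j = sgn(permutation) dx_{(a)} ∧ dx_{(b)} ∧ dx_{(c)} with (a < b < c) sorted:
  d(-x*z) includes (∂/∂z)(-x*z) dz = (-x) dz, which multiplied by dx ∧ dy gives (-x) dx ∧ dy ∧ dz
Collecting like 3-forms: d(omega) = (-x) dx ∧ dy ∧ dz.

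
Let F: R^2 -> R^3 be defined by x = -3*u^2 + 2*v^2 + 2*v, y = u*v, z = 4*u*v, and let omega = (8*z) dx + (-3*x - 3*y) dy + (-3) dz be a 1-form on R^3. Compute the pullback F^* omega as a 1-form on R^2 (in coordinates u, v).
F^* omega = (3*v*(-61*u^2 - u*v - 2*v^2 - 2*v - 4)) du + (u*(9*u^2 - 3*u*v + 122*v^2 + 58*v - 12)) dv

Using F^*(f dg) = (f ∘ F) d(g ∘ F), substitute each coordinate x_i by F_i(u, v) in f_i, and replace dx_i by d F_i = (∂F_i/∂u) du + (∂F_i/∂v) dv.
  For the x component: f_1(F) = 32*u*v; d F_1 = (-6*u) du + (4*v + 2) dv
  For the y component: f_2(F) = 9*u^2 - 3*u*v - 6*v^2 - 6*v; d F_2 = (v) du + (u) dv
  For the z component: f_3(F) = -3; d F_3 = (4*v) du + (4*u) dv
Combining and collecting du, dv coefficients:
  coeff of du: 3*v*(-61*u^2 - u*v - 2*v^2 - 2*v - 4)
  coeff of dv: u*(9*u^2 - 3*u*v + 122*v^2 + 58*v - 12)
F^* omega = (3*v*(-61*u^2 - u*v - 2*v^2 - 2*v - 4)) du + (u*(9*u^2 - 3*u*v + 122*v^2 + 58*v - 12)) dv.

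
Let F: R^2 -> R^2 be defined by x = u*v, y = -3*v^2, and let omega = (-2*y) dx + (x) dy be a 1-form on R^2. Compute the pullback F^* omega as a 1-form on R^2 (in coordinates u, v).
F^* omega = (6*v^3) du

Using F^*(f dg) = (f ∘ F) d(g ∘ F), substitute each coordinate x_i by F_i(u, v) in f_i, and replace dx_i by d F_i = (∂F_i/∂u) du + (∂F_i/∂v) dv.
  For the x component: f_1(F) = 6*v^2; d F_1 = (v) du + (u) dv
  For the y component: f_2(F) = u*v; d F_2 = (0) du + (-6*v) dv
Combining and collecting du, dv coefficients:
  coeff of du: 6*v^3
  coeff of dv: 0
F^* omega = (6*v^3) du.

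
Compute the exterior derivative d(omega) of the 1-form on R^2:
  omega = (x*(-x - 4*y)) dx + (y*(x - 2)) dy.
d(omega) = (4*x + y) dx ∧ dy

For a 1-form omega = sum_i f_i dx_i, the exterior derivative is
  d(omega) = sum_{i < j} (∂f_j/∂x_i - ∂f_i/∂x_j) dx_i ∧ dx_j.
  coefficient of dx ∧ dy: ∂f_2/∂x - ∂f_1/∂y = ∂(y*(x - 2))/∂x - ∂(x*(-x - 4*y))/∂y = 4*x + y
Assembling: d(omega) = (4*x + y) dx ∧ dy.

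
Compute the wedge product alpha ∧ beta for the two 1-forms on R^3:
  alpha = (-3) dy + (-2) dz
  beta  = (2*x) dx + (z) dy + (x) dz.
alpha ∧ beta = (6*x) dx ∧ dy + (-3*x + 2*z) dy ∧ dz + (4*x) dx ∧ dz

Distribute the wedge, using dx_i ∧ dx_j = -dx_j ∧ dx_i and dx_i ∧ dx_i = 0. For each pair (i, j) with i < j, the coefficient of dx_i ∧ dx_j in alpha ∧ beta is (alpha_i * beta_j - alpha_j * beta_i). Collecting: alpha ∧ beta = (6*x) dx ∧ dy + (-3*x + 2*z) dy ∧ dz + (4*x) dx ∧ dz.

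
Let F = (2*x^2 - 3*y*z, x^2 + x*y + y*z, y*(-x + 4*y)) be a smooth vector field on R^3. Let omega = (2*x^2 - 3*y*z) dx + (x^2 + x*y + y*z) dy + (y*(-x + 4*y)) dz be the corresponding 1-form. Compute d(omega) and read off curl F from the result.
d(omega) = (-x + 7*y) dy ∧ dz + (-2*y) dz ∧ dx + (2*x + y + 3*z) dx ∧ dy; curl F = (-x + 7*y, -2*y, 2*x + y + 3*z)

d omega = sum_{i<j} (∂f_j/∂x_i - ∂f_i/∂x_j) dx_i ∧ dx_j. Under the identification (dy ∧ dz, dz ∧ dx, dx ∧ dy) ↔ (e_x, e_y, e_z), the coefficients are exactly the components of curl F. Compute:
  ∂R/∂y - ∂Q/∂z = (-x + 8*y) - (y) = -x + 7*y
  ∂P/∂z - ∂R/∂x = (-3*y) - (-y) = -2*y
  ∂Q/∂x - ∂P/∂y = (2*x + y) - (-3*z) = 2*x + y + 3*z.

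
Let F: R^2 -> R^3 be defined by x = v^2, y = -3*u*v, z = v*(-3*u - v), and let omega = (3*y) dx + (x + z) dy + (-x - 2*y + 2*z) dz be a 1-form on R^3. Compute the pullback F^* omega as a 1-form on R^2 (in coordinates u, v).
F^* omega = (9*v^2*(u + v)) du + (3*v*(3*u^2 - 3*u*v + 2*v^2)) dv

Using F^*(f dg) = (f ∘ F) d(g ∘ F), substitute each coordinate x_i by F_i(u, v) in f_i, and replace dx_i by d F_i = (∂F_i/∂u) du + (∂F_i/∂v) dv.
  For the x component: f_1(F) = -9*u*v; d F_1 = (0) du + (2*v) dv
  For the y component: f_2(F) = -3*u*v; d F_2 = (-3*v) du + (-3*u) dv
  For the z component: f_3(F) = -3*v^2; d F_3 = (-3*v) du + (-3*u - 2*v) dv
Combining and collecting du, dv coefficients:
  coeff of du: 9*v^2*(u + v)
  coeff of dv: 3*v*(3*u^2 - 3*u*v + 2*v^2)
F^* omega = (9*v^2*(u + v)) du + (3*v*(3*u^2 - 3*u*v + 2*v^2)) dv.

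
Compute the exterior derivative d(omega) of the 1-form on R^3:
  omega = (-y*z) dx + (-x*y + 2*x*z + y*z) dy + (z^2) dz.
d(omega) = (-y + 3*z) dx ∧ dy + (y) dx ∧ dz + (-2*x - y) dy ∧ dz

For a 1-form omega = sum_i f_i dx_i, the exterior derivative is
  d(omega) = sum_{i < j} (∂f_j/∂x_i - ∂f_i/∂x_j) dx_i ∧ dx_j.
  coefficient of dx ∧ dy: ∂f_2/∂x - ∂f_1/∂y = ∂(-x*y + 2*x*z + y*z)/∂x - ∂(-y*z)/∂y = -y + 3*z
  coefficient of dx ∧ dz: ∂f_3/∂x - ∂f_1/∂z = ∂(z^2)/∂x - ∂(-y*z)/∂z = y
  coefficient of dy ∧ dz: ∂f_3/∂y - ∂f_2/∂z = ∂(z^2)/∂y - ∂(-x*y + 2*x*z + y*z)/∂z = -2*x - y
Assembling: d(omega) = (-y + 3*z) dx ∧ dy + (y) dx ∧ dz + (-2*x - y) dy ∧ dz.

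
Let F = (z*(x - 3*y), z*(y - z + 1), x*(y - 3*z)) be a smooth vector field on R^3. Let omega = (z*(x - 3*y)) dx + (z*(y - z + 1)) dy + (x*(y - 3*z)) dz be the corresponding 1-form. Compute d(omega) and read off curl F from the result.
d(omega) = (x - y + 2*z - 1) dy ∧ dz + (x - 4*y + 3*z) dz ∧ dx + (3*z) dx ∧ dy; curl F = (x - y + 2*z - 1, x - 4*y + 3*z, 3*z)

d omega = sum_{i<j} (∂f_j/∂x_i - ∂f_i/∂x_j) dx_i ∧ dx_j. Under the identification (dy ∧ dz, dz ∧ dx, dx ∧ dy) ↔ (e_x, e_y, e_z), the coefficients are exactly the components of curl F. Compute:
  ∂R/∂y - ∂Q/∂z = (x) - (y - 2*z + 1) = x - y + 2*z - 1
  ∂P/∂z - ∂R/∂x = (x - 3*y) - (y - 3*z) = x - 4*y + 3*z
  ∂Q/∂x - ∂P/∂y = (0) - (-3*z) = 3*z.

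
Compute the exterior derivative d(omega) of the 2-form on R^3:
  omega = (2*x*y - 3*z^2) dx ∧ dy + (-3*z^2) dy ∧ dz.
d(omega) = (-6*z) dx ∧ dy ∧ dz

For a 2-form omega = sum_{i<j} g_{ij} dx_i ∧ dx_j, the exterior derivative is
  d(omega) = sum_{i<j} d(g_{ij}) ∧ dx_i ∧ dx_j = sum_{i<j, k} (∂g_{ij}/∂x_k) dx_k ∧ dx_i ∧ dx_j.
Expand each term, using dx_k ∧ dx_i ∧ dx_j = sgn(permutation) dx_{(a)} ∧ dx_{(b)} ∧ dx_{(c)} with (a < b < c) sorted:
  d(2*x*y - 3*z^2) includes (∂/∂z)(2*x*y - 3*z^2) dz = (-6*z) dz, which multiplied by dx ∧ dy gives (-6*z) dx ∧ dy ∧ dz
Collecting like 3-forms: d(omega) = (-6*z) dx ∧ dy ∧ dz.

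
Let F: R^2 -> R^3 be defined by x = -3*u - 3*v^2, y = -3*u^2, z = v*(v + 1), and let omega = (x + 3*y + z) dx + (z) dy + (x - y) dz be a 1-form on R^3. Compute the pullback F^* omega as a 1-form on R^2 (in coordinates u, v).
F^* omega = (27*u^2 - 6*u*v^2 - 6*u*v + 9*u + 6*v^2 - 3*v) du + (60*u^2*v + 3*u^2 + 12*u*v - 3*u + 6*v^3 - 9*v^2) dv

Using F^*(f dg) = (f ∘ F) d(g ∘ F), substitute each coordinate x_i by F_i(u, v) in f_i, and replace dx_i by d F_i = (∂F_i/∂u) du + (∂F_i/∂v) dv.
  For the x component: f_1(F) = -9*u^2 - 3*u - 2*v^2 + v; d F_1 = (-3) du + (-6*v) dv
  For the y component: f_2(F) = v*(v + 1); d F_2 = (-6*u) du + (0) dv
  For the z component: f_3(F) = 3*u^2 - 3*u - 3*v^2; d F_3 = (0) du + (2*v + 1) dv
Combining and collecting du, dv coefficients:
  coeff of du: 27*u^2 - 6*u*v^2 - 6*u*v + 9*u + 6*v^2 - 3*v
  coeff of dv: 60*u^2*v + 3*u^2 + 12*u*v - 3*u + 6*v^3 - 9*v^2
F^* omega = (27*u^2 - 6*u*v^2 - 6*u*v + 9*u + 6*v^2 - 3*v) du + (60*u^2*v + 3*u^2 + 12*u*v - 3*u + 6*v^3 - 9*v^2) dv.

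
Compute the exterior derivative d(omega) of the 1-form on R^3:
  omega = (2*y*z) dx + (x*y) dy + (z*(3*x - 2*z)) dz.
d(omega) = (y - 2*z) dx ∧ dy + (-2*y + 3*z) dx ∧ dz

For a 1-form omega = sum_i f_i dx_i, the exterior derivative is
  d(omega) = sum_{i < j} (∂f_j/∂x_i - ∂f_i/∂x_j) dx_i ∧ dx_j.
  coefficient of dx ∧ dy: ∂f_2/∂x - ∂f_1/∂y = ∂(x*y)/∂x - ∂(2*y*z)/∂y = y - 2*z
  coefficient of dx ∧ dz: ∂f_3/∂x - ∂f_1/∂z = ∂(z*(3*x - 2*z))/∂x - ∂(2*y*z)/∂z = -2*y + 3*z
Assembling: d(omega) = (y - 2*z) dx ∧ dy + (-2*y + 3*z) dx ∧ dz.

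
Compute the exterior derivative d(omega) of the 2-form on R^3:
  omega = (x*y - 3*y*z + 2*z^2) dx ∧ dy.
d(omega) = (-3*y + 4*z) dx ∧ dy ∧ dz

For a 2-form omega = sum_{i<j} g_{ij} dx_i ∧ dx_j, the exterior derivative is
  d(omega) = sum_{i<j} d(g_{ij}) ∧ dx_i ∧ dx_j = sum_{i<j, k} (∂g_{ij}/∂x_k) dx_k ∧ dx_i ∧ dx_j.
Expand each term, using dx_k ∧ dx_i ∧ dx_j = sgn(permutation) dx_{(a)} ∧ dx_{(b)} ∧ dx_{(c)} with (a < b < c) sorted:
  d(x*y - 3*y*z + 2*z^2) includes (∂/∂z)(x*y - 3*y*z + 2*z^2) dz = (-3*y + 4*z) dz, which multiplied by dx ∧ dy gives (-3*y + 4*z) dx ∧ dy ∧ dz
Collecting like 3-forms: d(omega) = (-3*y + 4*z) dx ∧ dy ∧ dz.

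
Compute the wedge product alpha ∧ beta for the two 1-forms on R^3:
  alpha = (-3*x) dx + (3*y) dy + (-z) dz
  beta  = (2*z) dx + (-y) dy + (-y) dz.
alpha ∧ beta = (3*y*(x - 2*z)) dx ∧ dy + (3*x*y + 2*z^2) dx ∧ dz + (-y*(3*y + z)) dy ∧ dz

Distribute the wedge, using dx_i ∧ dx_j = -dx_j ∧ dx_i and dx_i ∧ dx_i = 0. For each pair (i, j) with i < j, the coefficient of dx_i ∧ dx_j in alpha ∧ beta is (alpha_i * beta_j - alpha_j * beta_i). Collecting: alpha ∧ beta = (3*y*(x - 2*z)) dx ∧ dy + (3*x*y + 2*z^2) dx ∧ dz + (-y*(3*y + z)) dy ∧ dz.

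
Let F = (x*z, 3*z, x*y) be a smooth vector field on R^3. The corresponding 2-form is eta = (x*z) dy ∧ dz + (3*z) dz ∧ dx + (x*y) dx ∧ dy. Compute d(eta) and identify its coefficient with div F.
d(eta) = (z) dx ∧ dy ∧ dz; div F = z

For a 2-form in R^3 of the form above, applying d gives a 3-form with coefficient ∂P/∂x + ∂Q/∂y + ∂R/∂z:
  ∂P/∂x = z
  ∂Q/∂y = 0
  ∂R/∂z = 0
Sum = z, which is exactly div F.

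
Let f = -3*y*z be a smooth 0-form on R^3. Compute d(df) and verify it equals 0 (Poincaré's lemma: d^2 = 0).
d(df) = 0

Step 1: df = sum_i (∂f/∂x_i) dx_i = (0) dx + (-3*z) dy + (-3*y) dz.
Step 2: Apply d again. Using the 1-form formula, the coefficient of dx ∧ dy in d(df) is ∂^2 f/∂x ∂y - ∂^2 f/∂y ∂x = (0) - (0) = 0 (equality of mixed partials for smooth f).
Similarly for dx ∧ dz and dy ∧ dz — all coefficients vanish. So d(df) = 0.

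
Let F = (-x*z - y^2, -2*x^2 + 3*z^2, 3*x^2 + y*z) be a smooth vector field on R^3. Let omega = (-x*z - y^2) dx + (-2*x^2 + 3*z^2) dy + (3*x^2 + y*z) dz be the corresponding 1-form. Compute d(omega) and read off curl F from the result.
d(omega) = (-5*z) dy ∧ dz + (-7*x) dz ∧ dx + (-4*x + 2*y) dx ∧ dy; curl F = (-5*z, -7*x, -4*x + 2*y)

d omega = sum_{i<j} (∂f_j/∂x_i - ∂f_i/∂x_j) dx_i ∧ dx_j. Under the identification (dy ∧ dz, dz ∧ dx, dx ∧ dy) ↔ (e_x, e_y, e_z), the coefficients are exactly the components of curl F. Compute:
  ∂R/∂y - ∂Q/∂z = (z) - (6*z) = -5*z
  ∂P/∂z - ∂R/∂x = (-x) - (6*x) = -7*x
  ∂Q/∂x - ∂P/∂y = (-4*x) - (-2*y) = -4*x + 2*y.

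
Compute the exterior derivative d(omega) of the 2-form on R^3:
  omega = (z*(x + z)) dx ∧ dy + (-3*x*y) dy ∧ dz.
d(omega) = (x - 3*y + 2*z) dx ∧ dy ∧ dz

For a 2-form omega = sum_{i<j} g_{ij} dx_i ∧ dx_j, the exterior derivative is
  d(omega) = sum_{i<j} d(g_{ij}) ∧ dx_i ∧ dx_j = sum_{i<j, k} (∂g_{ij}/∂x_k) dx_k ∧ dx_i ∧ dx_j.
Expand each term, using dx_k ∧ dx_i ∧ dx_j = sgn(permutation) dx_{(a)} ∧ dx_{(b)} ∧ dx_{(c)} with (a < b < c) sorted:
  d(z*(x + z)) includes (∂/∂z)(z*(x + z)) dz = (x + 2*z) dz, which multiplied by dx ∧ dy gives (x + 2*z) dx ∧ dy ∧ dz
  d(-3*x*y) includes (∂/∂x)(-3*x*y) dx = (-3*y) dx, which multiplied by dy ∧ dz gives (-3*y) dx ∧ dy ∧ dz
Collecting like 3-forms: d(omega) = (x - 3*y + 2*z) dx ∧ dy ∧ dz.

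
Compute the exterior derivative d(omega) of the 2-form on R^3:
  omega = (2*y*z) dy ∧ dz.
d(omega) = 0

For a 2-form omega = sum_{i<j} g_{ij} dx_i ∧ dx_j, the exterior derivative is
  d(omega) = sum_{i<j} d(g_{ij}) ∧ dx_i ∧ dx_j = sum_{i<j, k} (∂g_{ij}/∂x_k) dx_k ∧ dx_i ∧ dx_j.
Expand each term, using dx_k ∧ dx_i ∧ dx_j = sgn(permutation) dx_{(a)} ∧ dx_{(b)} ∧ dx_{(c)} with (a < b < c) sorted:

Collecting like 3-forms: d(omega) = 0.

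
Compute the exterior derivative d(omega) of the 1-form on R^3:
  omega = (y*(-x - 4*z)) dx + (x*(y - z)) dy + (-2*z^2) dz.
d(omega) = (x + y + 3*z) dx ∧ dy + (4*y) dx ∧ dz + (x) dy ∧ dz

For a 1-form omega = sum_i f_i dx_i, the exterior derivative is
  d(omega) = sum_{i < j} (∂f_j/∂x_i - ∂f_i/∂x_j) dx_i ∧ dx_j.
  coefficient of dx ∧ dy: ∂f_2/∂x - ∂f_1/∂y = ∂(x*(y - z))/∂x - ∂(y*(-x - 4*z))/∂y = x + y + 3*z
  coefficient of dx ∧ dz: ∂f_3/∂x - ∂f_1/∂z = ∂(-2*z^2)/∂x - ∂(y*(-x - 4*z))/∂z = 4*y
  coefficient of dy ∧ dz: ∂f_3/∂y - ∂f_2/∂z = ∂(-2*z^2)/∂y - ∂(x*(y - z))/∂z = x
Assembling: d(omega) = (x + y + 3*z) dx ∧ dy + (4*y) dx ∧ dz + (x) dy ∧ dz.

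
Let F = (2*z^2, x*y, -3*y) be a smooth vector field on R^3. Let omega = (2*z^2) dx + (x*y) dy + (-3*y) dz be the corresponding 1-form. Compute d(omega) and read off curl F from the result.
d(omega) = (-3) dy ∧ dz + (4*z) dz ∧ dx + (y) dx ∧ dy; curl F = (-3, 4*z, y)

d omega = sum_{i<j} (∂f_j/∂x_i - ∂f_i/∂x_j) dx_i ∧ dx_j. Under the identification (dy ∧ dz, dz ∧ dx, dx ∧ dy) ↔ (e_x, e_y, e_z), the coefficients are exactly the components of curl F. Compute:
  ∂R/∂y - ∂Q/∂z = (-3) - (0) = -3
  ∂P/∂z - ∂R/∂x = (4*z) - (0) = 4*z
  ∂Q/∂x - ∂P/∂y = (y) - (0) = y.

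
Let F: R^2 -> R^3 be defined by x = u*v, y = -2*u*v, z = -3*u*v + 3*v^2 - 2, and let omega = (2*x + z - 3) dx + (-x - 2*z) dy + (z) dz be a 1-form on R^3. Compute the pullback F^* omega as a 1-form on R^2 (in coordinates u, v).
F^* omega = (v*(-2*u*v + 6*v^2 - 7)) du + (-2*u^2*v - 12*u*v^2 - 7*u + 18*v^3 - 12*v) dv

Using F^*(f dg) = (f ∘ F) d(g ∘ F), substitute each coordinate x_i by F_i(u, v) in f_i, and replace dx_i by d F_i = (∂F_i/∂u) du + (∂F_i/∂v) dv.
  For the x component: f_1(F) = -u*v + 3*v^2 - 5; d F_1 = (v) du + (u) dv
  For the y component: f_2(F) = 5*u*v - 6*v^2 + 4; d F_2 = (-2*v) du + (-2*u) dv
  For the z component: f_3(F) = -3*u*v + 3*v^2 - 2; d F_3 = (-3*v) du + (-3*u + 6*v) dv
Combining and collecting du, dv coefficients:
  coeff of du: v*(-2*u*v + 6*v^2 - 7)
  coeff of dv: -2*u^2*v - 12*u*v^2 - 7*u + 18*v^3 - 12*v
F^* omega = (v*(-2*u*v + 6*v^2 - 7)) du + (-2*u^2*v - 12*u*v^2 - 7*u + 18*v^3 - 12*v) dv.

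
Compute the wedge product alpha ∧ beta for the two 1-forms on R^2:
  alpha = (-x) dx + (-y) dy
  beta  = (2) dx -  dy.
alpha ∧ beta = (x + 2*y) dx ∧ dy

Distribute the wedge, using dx_i ∧ dx_j = -dx_j ∧ dx_i and dx_i ∧ dx_i = 0. For each pair (i, j) with i < j, the coefficient of dx_i ∧ dx_j in alpha ∧ beta is (alpha_i * beta_j - alpha_j * beta_i). Collecting: alpha ∧ beta = (x + 2*y) dx ∧ dy.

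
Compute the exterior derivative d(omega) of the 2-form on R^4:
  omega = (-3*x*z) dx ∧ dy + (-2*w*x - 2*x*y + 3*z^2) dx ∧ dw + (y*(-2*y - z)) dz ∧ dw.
d(omega) = (-3*x) dx ∧ dy ∧ dz + (2*x) dx ∧ dy ∧ dw + (-6*z) dx ∧ dz ∧ dw + (-4*y - z) dy ∧ dz ∧ dw

For a 2-form omega = sum_{i<j} g_{ij} dx_i ∧ dx_j, the exterior derivative is
  d(omega) = sum_{i<j} d(g_{ij}) ∧ dx_i ∧ dx_j = sum_{i<j, k} (∂g_{ij}/∂x_k) dx_k ∧ dx_i ∧ dx_j.
Expand each term, using dx_k ∧ dx_i ∧ dx_j = sgn(permutation) dx_{(a)} ∧ dx_{(b)} ∧ dx_{(c)} with (a < b < c) sorted:
  d(-3*x*z) includes (∂/∂z)(-3*x*z) dz = (-3*x) dz, which multiplied by dx ∧ dy gives (-3*x) dx ∧ dy ∧ dz
  d(-2*w*x - 2*x*y + 3*z^2) includes (∂/∂y)(-2*w*x - 2*x*y + 3*z^2) dy = (-2*x) dy, which multiplied by dx ∧ dw gives (2*x) dx ∧ dy ∧ dw
  d(-2*w*x - 2*x*y + 3*z^2) includes (∂/∂z)(-2*w*x - 2*x*y + 3*z^2) dz = (6*z) dz, which multiplied by dx ∧ dw gives (-6*z) dx ∧ dz ∧ dw
  d(y*(-2*y - z)) includes (∂/∂y)(y*(-2*y - z)) dy = (-4*y - z) dy, which multiplied by dz ∧ dw gives (-4*y - z) dy ∧ dz ∧ dw
Collecting like 3-forms: d(omega) = (-3*x) dx ∧ dy ∧ dz + (2*x) dx ∧ dy ∧ dw + (-6*z) dx ∧ dz ∧ dw + (-4*y - z) dy ∧ dz ∧ dw.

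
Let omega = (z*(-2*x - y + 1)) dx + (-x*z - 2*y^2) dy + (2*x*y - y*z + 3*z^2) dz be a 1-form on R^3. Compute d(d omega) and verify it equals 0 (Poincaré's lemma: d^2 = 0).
d(d omega) = 0

Step 1: d omega = sum_{i<j} (∂f_j/∂x_i - ∂f_i/∂x_j) dx_i ∧ dx_j:
  coeff of dx ∧ dy: 0
  coeff of dx ∧ dz: 2*x + 3*y - 1
  coeff of dy ∧ dz: 3*x - z
Step 2: Apply d again to each 2-form coefficient. The only possible 3-form in R^3 is dx ∧ dy ∧ dz, with coefficient
  ∂(coeff of dy∧dz)/∂x - ∂(coeff of dx∧dz)/∂y + ∂(coeff of dx∧dy)/∂z
  = ∂/∂x (3*x - z) - ∂/∂y (2*x + 3*y - 1) + ∂/∂z (0).
Each of these terms simplifies to sums of mixed partials that cancel in pairs. The result is 0 (by equality of mixed partials for smooth functions — Schwarz / Clairaut).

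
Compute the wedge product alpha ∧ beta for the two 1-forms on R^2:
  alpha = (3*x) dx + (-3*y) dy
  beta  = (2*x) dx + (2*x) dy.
alpha ∧ beta = (6*x*(x + y)) dx ∧ dy

Distribute the wedge, using dx_i ∧ dx_j = -dx_j ∧ dx_i and dx_i ∧ dx_i = 0. For each pair (i, j) with i < j, the coefficient of dx_i ∧ dx_j in alpha ∧ beta is (alpha_i * beta_j - alpha_j * beta_i). Collecting: alpha ∧ beta = (6*x*(x + y)) dx ∧ dy.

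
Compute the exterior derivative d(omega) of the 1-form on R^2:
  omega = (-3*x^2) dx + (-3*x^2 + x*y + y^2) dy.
d(omega) = (-6*x + y) dx ∧ dy

For a 1-form omega = sum_i f_i dx_i, the exterior derivative is
  d(omega) = sum_{i < j} (∂f_j/∂x_i - ∂f_i/∂x_j) dx_i ∧ dx_j.
  coefficient of dx ∧ dy: ∂f_2/∂x - ∂f_1/∂y = ∂(-3*x^2 + x*y + y^2)/∂x - ∂(-3*x^2)/∂y = -6*x + y
Assembling: d(omega) = (-6*x + y) dx ∧ dy.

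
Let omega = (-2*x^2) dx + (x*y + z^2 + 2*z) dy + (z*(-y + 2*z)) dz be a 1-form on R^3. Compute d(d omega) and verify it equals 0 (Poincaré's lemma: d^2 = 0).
d(d omega) = 0

Step 1: d omega = sum_{i<j} (∂f_j/∂x_i - ∂f_i/∂x_j) dx_i ∧ dx_j:
  coeff of dx ∧ dy: y
  coeff of dx ∧ dz: 0
  coeff of dy ∧ dz: -3*z - 2
Step 2: Apply d again to each 2-form coefficient. The only possible 3-form in R^3 is dx ∧ dy ∧ dz, with coefficient
  ∂(coeff of dy∧dz)/∂x - ∂(coeff of dx∧dz)/∂y + ∂(coeff of dx∧dy)/∂z
  = ∂/∂x (-3*z - 2) - ∂/∂y (0) + ∂/∂z (y).
Each of these terms simplifies to sums of mixed partials that cancel in pairs. The result is 0 (by equality of mixed partials for smooth functions — Schwarz / Clairaut).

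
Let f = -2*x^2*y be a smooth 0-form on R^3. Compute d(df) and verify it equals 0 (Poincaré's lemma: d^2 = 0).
d(df) = 0

Step 1: df = sum_i (∂f/∂x_i) dx_i = (-4*x*y) dx + (-2*x^2) dy + (0) dz.
Step 2: Apply d again. Using the 1-form formula, the coefficient of dx ∧ dy in d(df) is ∂^2 f/∂x ∂y - ∂^2 f/∂y ∂x = (-4*x) - (-4*x) = 0 (equality of mixed partials for smooth f).
Similarly for dx ∧ dz and dy ∧ dz — all coefficients vanish. So d(df) = 0.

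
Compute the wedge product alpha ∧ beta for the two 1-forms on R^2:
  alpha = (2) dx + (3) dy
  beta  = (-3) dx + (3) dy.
alpha ∧ beta = (15) dx ∧ dy

Distribute the wedge, using dx_i ∧ dx_j = -dx_j ∧ dx_i and dx_i ∧ dx_i = 0. For each pair (i, j) with i < j, the coefficient of dx_i ∧ dx_j in alpha ∧ beta is (alpha_i * beta_j - alpha_j * beta_i). Collecting: alpha ∧ beta = (15) dx ∧ dy.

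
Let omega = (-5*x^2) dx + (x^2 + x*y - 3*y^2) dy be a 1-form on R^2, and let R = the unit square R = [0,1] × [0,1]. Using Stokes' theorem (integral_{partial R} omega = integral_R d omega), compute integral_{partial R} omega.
integral_(partial R) omega = 3/2

Stokes: integral_partial_R omega = integral_R d omega with d omega = (∂Q/∂x - ∂P/∂y) dx ∧ dy.
  ∂Q/∂x = 2*x + y
  ∂P/∂y = 0
  integrand = ∂Q/∂x - ∂P/∂y = 2*x + y.
Integrating over R: integral_0^1 integral_0^1 (2*x + y) dx dy = 3/2.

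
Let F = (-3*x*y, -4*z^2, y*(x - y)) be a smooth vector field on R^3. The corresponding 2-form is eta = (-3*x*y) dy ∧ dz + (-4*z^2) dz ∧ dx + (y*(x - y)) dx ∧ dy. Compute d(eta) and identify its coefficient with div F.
d(eta) = (-3*y) dx ∧ dy ∧ dz; div F = -3*y

For a 2-form in R^3 of the form above, applying d gives a 3-form with coefficient ∂P/∂x + ∂Q/∂y + ∂R/∂z:
  ∂P/∂x = -3*y
  ∂Q/∂y = 0
  ∂R/∂z = 0
Sum = -3*y, which is exactly div F.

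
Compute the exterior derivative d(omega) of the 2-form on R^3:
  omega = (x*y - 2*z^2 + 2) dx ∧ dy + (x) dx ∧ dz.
d(omega) = (-4*z) dx ∧ dy ∧ dz

For a 2-form omega = sum_{i<j} g_{ij} dx_i ∧ dx_j, the exterior derivative is
  d(omega) = sum_{i<j} d(g_{ij}) ∧ dx_i ∧ dx_j = sum_{i<j, k} (∂g_{ij}/∂x_k) dx_k ∧ dx_i ∧ dx_j.
Expand each term, using dx_k ∧ dx_i ∧ dx_j = sgn(permutation) dx_{(a)} ∧ dx_{(b)} ∧ dx_{(c)} with (a < b < c) sorted:
  d(x*y - 2*z^2 + 2) includes (∂/∂z)(x*y - 2*z^2 + 2) dz = (-4*z) dz, which multiplied by dx ∧ dy gives (-4*z) dx ∧ dy ∧ dz
Collecting like 3-forms: d(omega) = (-4*z) dx ∧ dy ∧ dz.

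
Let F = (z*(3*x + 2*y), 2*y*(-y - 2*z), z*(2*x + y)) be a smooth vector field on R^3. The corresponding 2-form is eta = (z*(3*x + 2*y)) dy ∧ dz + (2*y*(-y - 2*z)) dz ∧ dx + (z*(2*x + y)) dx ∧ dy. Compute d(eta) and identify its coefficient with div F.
d(eta) = (2*x - 3*y - z) dx ∧ dy ∧ dz; div F = 2*x - 3*y - z

For a 2-form in R^3 of the form above, applying d gives a 3-form with coefficient ∂P/∂x + ∂Q/∂y + ∂R/∂z:
  ∂P/∂x = 3*z
  ∂Q/∂y = -4*y - 4*z
  ∂R/∂z = 2*x + y
Sum = 2*x - 3*y - z, which is exactly div F.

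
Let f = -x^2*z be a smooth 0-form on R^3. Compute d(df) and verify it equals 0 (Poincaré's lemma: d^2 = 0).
d(df) = 0

Step 1: df = sum_i (∂f/∂x_i) dx_i = (-2*x*z) dx + (0) dy + (-x^2) dz.
Step 2: Apply d again. Using the 1-form formula, the coefficient of dx ∧ dy in d(df) is ∂^2 f/∂x ∂y - ∂^2 f/∂y ∂x = (0) - (0) = 0 (equality of mixed partials for smooth f).
Similarly for dx ∧ dz and dy ∧ dz — all coefficients vanish. So d(df) = 0.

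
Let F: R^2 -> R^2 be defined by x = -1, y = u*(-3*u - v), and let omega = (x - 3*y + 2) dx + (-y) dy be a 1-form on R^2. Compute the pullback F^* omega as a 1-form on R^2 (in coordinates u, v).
F^* omega = (u*(-18*u^2 - 9*u*v - v^2)) du + (u^2*(-3*u - v)) dv

Using F^*(f dg) = (f ∘ F) d(g ∘ F), substitute each coordinate x_i by F_i(u, v) in f_i, and replace dx_i by d F_i = (∂F_i/∂u) du + (∂F_i/∂v) dv.
  For the x component: f_1(F) = 9*u^2 + 3*u*v + 1; d F_1 = (0) du + (0) dv
  For the y component: f_2(F) = u*(3*u + v); d F_2 = (-6*u - v) du + (-u) dv
Combining and collecting du, dv coefficients:
  coeff of du: u*(-18*u^2 - 9*u*v - v^2)
  coeff of dv: u^2*(-3*u - v)
F^* omega = (u*(-18*u^2 - 9*u*v - v^2)) du + (u^2*(-3*u - v)) dv.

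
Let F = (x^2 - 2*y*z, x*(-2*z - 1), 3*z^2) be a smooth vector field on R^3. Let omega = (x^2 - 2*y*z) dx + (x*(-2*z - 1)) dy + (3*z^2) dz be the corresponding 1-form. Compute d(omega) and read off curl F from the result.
d(omega) = (2*x) dy ∧ dz + (-2*y) dz ∧ dx + (-1) dx ∧ dy; curl F = (2*x, -2*y, -1)

d omega = sum_{i<j} (∂f_j/∂x_i - ∂f_i/∂x_j) dx_i ∧ dx_j. Under the identification (dy ∧ dz, dz ∧ dx, dx ∧ dy) ↔ (e_x, e_y, e_z), the coefficients are exactly the components of curl F. Compute:
  ∂R/∂y - ∂Q/∂z = (0) - (-2*x) = 2*x
  ∂P/∂z - ∂R/∂x = (-2*y) - (0) = -2*y
  ∂Q/∂x - ∂P/∂y = (-2*z - 1) - (-2*z) = -1.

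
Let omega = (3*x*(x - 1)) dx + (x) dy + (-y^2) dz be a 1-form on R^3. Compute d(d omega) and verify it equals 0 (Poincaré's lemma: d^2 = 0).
d(d omega) = 0

Step 1: d omega = sum_{i<j} (∂f_j/∂x_i - ∂f_i/∂x_j) dx_i ∧ dx_j:
  coeff of dx ∧ dy: 1
  coeff of dx ∧ dz: 0
  coeff of dy ∧ dz: -2*y
Step 2: Apply d again to each 2-form coefficient. The only possible 3-form in R^3 is dx ∧ dy ∧ dz, with coefficient
  ∂(coeff of dy∧dz)/∂x - ∂(coeff of dx∧dz)/∂y + ∂(coeff of dx∧dy)/∂z
  = ∂/∂x (-2*y) - ∂/∂y (0) + ∂/∂z (1).
Each of these terms simplifies to sums of mixed partials that cancel in pairs. The result is 0 (by equality of mixed partials for smooth functions — Schwarz / Clairaut).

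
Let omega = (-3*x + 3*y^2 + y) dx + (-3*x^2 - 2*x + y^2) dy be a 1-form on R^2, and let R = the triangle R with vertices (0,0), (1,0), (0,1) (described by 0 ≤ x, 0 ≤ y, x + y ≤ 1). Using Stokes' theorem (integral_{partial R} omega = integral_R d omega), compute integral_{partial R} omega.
integral_(partial R) omega = -7/2

Stokes: integral_partial_R omega = integral_R d omega with d omega = (∂Q/∂x - ∂P/∂y) dx ∧ dy.
  ∂Q/∂x = -6*x - 2
  ∂P/∂y = 6*y + 1
  integrand = ∂Q/∂x - ∂P/∂y = -6*x - 6*y - 3.
Integrating over R: integral_0^1 integral_0^{1-x} (-6*x - 6*y - 3) dy dx = -7/2.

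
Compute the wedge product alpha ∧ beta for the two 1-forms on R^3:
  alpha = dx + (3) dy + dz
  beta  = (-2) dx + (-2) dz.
alpha ∧ beta = (6) dx ∧ dy + (-6) dy ∧ dz

Distribute the wedge, using dx_i ∧ dx_j = -dx_j ∧ dx_i and dx_i ∧ dx_i = 0. For each pair (i, j) with i < j, the coefficient of dx_i ∧ dx_j in alpha ∧ beta is (alpha_i * beta_j - alpha_j * beta_i). Collecting: alpha ∧ beta = (6) dx ∧ dy + (-6) dy ∧ dz.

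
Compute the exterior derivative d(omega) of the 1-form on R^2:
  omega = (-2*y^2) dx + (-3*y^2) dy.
d(omega) = (4*y) dx ∧ dy

For a 1-form omega = sum_i f_i dx_i, the exterior derivative is
  d(omega) = sum_{i < j} (∂f_j/∂x_i - ∂f_i/∂x_j) dx_i ∧ dx_j.
  coefficient of dx ∧ dy: ∂f_2/∂x - ∂f_1/∂y = ∂(-3*y^2)/∂x - ∂(-2*y^2)/∂y = 4*y
Assembling: d(omega) = (4*y) dx ∧ dy.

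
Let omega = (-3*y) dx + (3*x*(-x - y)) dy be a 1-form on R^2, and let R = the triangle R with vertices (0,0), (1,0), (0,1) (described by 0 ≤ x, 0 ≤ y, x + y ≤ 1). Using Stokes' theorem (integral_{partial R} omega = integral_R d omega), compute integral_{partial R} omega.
integral_(partial R) omega = 0

Stokes: integral_partial_R omega = integral_R d omega with d omega = (∂Q/∂x - ∂P/∂y) dx ∧ dy.
  ∂Q/∂x = -6*x - 3*y
  ∂P/∂y = -3
  integrand = ∂Q/∂x - ∂P/∂y = -6*x - 3*y + 3.
Integrating over R: integral_0^1 integral_0^{1-x} (-6*x - 3*y + 3) dy dx = 0.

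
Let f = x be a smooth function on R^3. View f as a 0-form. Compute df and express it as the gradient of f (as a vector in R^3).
df = (1) dx + (0) dy + (0) dz; grad f = (1, 0, 0)

For a 0-form f, d f = (∂f/∂x) dx + (∂f/∂y) dy + (∂f/∂z) dz. The components of the vector representation are exactly the entries of grad f in Cartesian coordinates:
  ∂f/∂x = 1
  ∂f/∂y = 0
  ∂f/∂z = 0.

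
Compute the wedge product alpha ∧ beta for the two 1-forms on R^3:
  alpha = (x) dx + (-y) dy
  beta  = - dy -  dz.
alpha ∧ beta = (-x) dx ∧ dy + (-x) dx ∧ dz + (y) dy ∧ dz

Distribute the wedge, using dx_i ∧ dx_j = -dx_j ∧ dx_i and dx_i ∧ dx_i = 0. For each pair (i, j) with i < j, the coefficient of dx_i ∧ dx_j in alpha ∧ beta is (alpha_i * beta_j - alpha_j * beta_i). Collecting: alpha ∧ beta = (-x) dx ∧ dy + (-x) dx ∧ dz + (y) dy ∧ dz.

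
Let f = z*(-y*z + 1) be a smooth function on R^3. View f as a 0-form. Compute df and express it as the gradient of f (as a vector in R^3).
df = (0) dx + (-z^2) dy + (-2*y*z + 1) dz; grad f = (0, -z^2, -2*y*z + 1)

For a 0-form f, d f = (∂f/∂x) dx + (∂f/∂y) dy + (∂f/∂z) dz. The components of the vector representation are exactly the entries of grad f in Cartesian coordinates:
  ∂f/∂x = 0
  ∂f/∂y = -z^2
  ∂f/∂z = -2*y*z + 1.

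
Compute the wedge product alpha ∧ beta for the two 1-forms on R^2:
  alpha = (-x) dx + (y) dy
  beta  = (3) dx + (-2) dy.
alpha ∧ beta = (2*x - 3*y) dx ∧ dy

Distribute the wedge, using dx_i ∧ dx_j = -dx_j ∧ dx_i and dx_i ∧ dx_i = 0. For each pair (i, j) with i < j, the coefficient of dx_i ∧ dx_j in alpha ∧ beta is (alpha_i * beta_j - alpha_j * beta_i). Collecting: alpha ∧ beta = (2*x - 3*y) dx ∧ dy.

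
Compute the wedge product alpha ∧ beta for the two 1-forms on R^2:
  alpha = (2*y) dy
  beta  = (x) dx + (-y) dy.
alpha ∧ beta = (-2*x*y) dx ∧ dy

Distribute the wedge, using dx_i ∧ dx_j = -dx_j ∧ dx_i and dx_i ∧ dx_i = 0. For each pair (i, j) with i < j, the coefficient of dx_i ∧ dx_j in alpha ∧ beta is (alpha_i * beta_j - alpha_j * beta_i). Collecting: alpha ∧ beta = (-2*x*y) dx ∧ dy.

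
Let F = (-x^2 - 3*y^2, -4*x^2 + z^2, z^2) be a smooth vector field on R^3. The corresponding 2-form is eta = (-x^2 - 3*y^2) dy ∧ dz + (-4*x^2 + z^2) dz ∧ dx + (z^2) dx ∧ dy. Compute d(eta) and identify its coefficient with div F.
d(eta) = (-2*x + 2*z) dx ∧ dy ∧ dz; div F = -2*x + 2*z

For a 2-form in R^3 of the form above, applying d gives a 3-form with coefficient ∂P/∂x + ∂Q/∂y + ∂R/∂z:
  ∂P/∂x = -2*x
  ∂Q/∂y = 0
  ∂R/∂z = 2*z
Sum = -2*x + 2*z, which is exactly div F.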